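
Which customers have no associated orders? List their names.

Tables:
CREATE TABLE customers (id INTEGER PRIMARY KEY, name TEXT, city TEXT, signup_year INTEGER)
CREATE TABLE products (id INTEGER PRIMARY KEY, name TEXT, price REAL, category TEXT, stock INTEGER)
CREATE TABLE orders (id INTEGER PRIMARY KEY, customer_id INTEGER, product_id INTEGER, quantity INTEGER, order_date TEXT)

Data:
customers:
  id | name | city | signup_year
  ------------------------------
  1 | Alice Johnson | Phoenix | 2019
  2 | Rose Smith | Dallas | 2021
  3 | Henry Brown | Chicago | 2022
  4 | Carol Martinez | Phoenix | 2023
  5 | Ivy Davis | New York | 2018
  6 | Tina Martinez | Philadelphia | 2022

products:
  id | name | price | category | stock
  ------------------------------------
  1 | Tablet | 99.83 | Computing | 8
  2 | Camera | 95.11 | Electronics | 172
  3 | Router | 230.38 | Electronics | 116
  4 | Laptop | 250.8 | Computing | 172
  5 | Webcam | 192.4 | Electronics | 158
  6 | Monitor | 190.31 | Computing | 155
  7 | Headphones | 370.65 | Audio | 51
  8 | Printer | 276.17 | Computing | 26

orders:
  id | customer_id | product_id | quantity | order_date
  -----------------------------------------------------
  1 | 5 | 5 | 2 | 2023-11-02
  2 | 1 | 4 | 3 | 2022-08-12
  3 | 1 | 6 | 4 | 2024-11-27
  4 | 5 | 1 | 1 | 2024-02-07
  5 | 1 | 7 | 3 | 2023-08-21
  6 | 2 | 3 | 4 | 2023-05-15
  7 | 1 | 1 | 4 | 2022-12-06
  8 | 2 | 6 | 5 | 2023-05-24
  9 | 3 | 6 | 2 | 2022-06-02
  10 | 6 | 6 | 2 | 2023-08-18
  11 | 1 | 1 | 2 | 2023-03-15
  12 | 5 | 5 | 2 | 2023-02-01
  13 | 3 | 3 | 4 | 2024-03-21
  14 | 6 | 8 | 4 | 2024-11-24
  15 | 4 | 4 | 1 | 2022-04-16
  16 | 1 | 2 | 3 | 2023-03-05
SELECT p.name FROM customers p LEFT JOIN orders c ON c.customer_id = p.id WHERE c.id IS NULL

Execution result:
(no rows)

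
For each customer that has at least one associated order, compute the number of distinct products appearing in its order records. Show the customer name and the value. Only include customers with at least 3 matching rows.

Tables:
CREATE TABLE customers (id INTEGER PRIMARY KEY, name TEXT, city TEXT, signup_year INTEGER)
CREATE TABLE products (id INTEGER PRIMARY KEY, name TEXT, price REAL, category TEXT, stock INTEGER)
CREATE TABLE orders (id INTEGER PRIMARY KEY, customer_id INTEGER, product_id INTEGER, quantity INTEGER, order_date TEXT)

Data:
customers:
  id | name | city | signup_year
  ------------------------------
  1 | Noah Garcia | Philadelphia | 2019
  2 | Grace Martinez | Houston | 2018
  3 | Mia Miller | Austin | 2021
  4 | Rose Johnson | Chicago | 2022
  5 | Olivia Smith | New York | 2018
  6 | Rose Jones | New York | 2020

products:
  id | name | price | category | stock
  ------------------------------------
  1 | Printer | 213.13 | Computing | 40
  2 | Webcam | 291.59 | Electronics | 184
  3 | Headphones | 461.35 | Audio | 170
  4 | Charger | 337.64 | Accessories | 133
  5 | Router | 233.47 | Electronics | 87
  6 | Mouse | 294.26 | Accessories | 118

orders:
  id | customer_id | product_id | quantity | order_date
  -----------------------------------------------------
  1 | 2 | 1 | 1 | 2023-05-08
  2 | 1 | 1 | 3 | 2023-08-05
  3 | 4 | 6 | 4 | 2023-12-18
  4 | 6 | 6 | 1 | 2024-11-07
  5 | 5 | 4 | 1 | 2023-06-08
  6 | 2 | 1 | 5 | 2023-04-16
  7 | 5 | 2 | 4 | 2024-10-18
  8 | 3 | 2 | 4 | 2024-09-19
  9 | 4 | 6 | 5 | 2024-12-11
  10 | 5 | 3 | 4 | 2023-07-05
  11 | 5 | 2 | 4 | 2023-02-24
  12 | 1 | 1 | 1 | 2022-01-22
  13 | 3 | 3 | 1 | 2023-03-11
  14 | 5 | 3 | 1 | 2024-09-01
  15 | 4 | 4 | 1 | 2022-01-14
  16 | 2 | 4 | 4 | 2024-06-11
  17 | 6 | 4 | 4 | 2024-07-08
SELECT p.name, COUNT(DISTINCT c.product_id) AS distinct_product_count FROM orders c JOIN customers p ON c.customer_id = p.id GROUP BY p.id, p.name HAVING COUNT(*) >= 3

Execution result:
name | distinct_product_count
Grace Martinez | 2
Rose Johnson | 2
Olivia Smith | 3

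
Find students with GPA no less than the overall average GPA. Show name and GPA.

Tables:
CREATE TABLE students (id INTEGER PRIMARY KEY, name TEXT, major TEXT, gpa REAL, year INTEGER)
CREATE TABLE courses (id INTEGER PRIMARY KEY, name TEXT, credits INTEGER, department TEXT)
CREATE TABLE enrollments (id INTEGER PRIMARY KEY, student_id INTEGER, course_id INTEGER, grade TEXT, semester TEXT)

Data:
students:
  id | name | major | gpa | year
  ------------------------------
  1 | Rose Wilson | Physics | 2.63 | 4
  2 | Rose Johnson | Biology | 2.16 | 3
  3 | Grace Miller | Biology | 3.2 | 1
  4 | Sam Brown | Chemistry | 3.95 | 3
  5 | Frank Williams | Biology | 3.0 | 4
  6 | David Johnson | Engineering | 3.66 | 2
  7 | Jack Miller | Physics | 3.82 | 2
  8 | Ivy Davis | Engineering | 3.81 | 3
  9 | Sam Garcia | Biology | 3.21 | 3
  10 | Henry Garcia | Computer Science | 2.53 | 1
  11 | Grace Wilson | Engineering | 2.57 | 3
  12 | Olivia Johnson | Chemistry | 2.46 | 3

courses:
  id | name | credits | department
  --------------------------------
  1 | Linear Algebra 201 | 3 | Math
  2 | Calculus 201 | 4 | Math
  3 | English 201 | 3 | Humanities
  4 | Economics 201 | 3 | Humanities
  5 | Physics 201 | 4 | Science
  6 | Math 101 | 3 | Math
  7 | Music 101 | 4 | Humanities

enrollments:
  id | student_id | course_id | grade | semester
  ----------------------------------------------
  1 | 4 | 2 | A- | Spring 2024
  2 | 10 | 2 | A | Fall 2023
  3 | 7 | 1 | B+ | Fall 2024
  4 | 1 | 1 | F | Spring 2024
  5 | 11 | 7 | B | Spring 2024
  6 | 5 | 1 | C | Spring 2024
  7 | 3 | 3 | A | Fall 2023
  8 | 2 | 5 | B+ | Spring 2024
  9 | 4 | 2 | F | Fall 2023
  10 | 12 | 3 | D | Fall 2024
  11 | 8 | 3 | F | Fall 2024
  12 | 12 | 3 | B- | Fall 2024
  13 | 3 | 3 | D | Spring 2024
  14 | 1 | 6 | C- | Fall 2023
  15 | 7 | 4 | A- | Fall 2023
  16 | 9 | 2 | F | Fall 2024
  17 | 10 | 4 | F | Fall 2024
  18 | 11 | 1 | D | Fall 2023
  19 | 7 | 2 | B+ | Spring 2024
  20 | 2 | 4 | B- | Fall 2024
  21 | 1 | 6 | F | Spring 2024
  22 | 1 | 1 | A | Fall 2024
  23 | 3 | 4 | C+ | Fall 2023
SELECT name, gpa FROM students WHERE gpa >= (SELECT AVG(gpa) FROM students)

Execution result:
name | gpa
Grace Miller | 3.20
Sam Brown | 3.95
David Johnson | 3.66
Jack Miller | 3.82
Ivy Davis | 3.81
Sam Garcia | 3.21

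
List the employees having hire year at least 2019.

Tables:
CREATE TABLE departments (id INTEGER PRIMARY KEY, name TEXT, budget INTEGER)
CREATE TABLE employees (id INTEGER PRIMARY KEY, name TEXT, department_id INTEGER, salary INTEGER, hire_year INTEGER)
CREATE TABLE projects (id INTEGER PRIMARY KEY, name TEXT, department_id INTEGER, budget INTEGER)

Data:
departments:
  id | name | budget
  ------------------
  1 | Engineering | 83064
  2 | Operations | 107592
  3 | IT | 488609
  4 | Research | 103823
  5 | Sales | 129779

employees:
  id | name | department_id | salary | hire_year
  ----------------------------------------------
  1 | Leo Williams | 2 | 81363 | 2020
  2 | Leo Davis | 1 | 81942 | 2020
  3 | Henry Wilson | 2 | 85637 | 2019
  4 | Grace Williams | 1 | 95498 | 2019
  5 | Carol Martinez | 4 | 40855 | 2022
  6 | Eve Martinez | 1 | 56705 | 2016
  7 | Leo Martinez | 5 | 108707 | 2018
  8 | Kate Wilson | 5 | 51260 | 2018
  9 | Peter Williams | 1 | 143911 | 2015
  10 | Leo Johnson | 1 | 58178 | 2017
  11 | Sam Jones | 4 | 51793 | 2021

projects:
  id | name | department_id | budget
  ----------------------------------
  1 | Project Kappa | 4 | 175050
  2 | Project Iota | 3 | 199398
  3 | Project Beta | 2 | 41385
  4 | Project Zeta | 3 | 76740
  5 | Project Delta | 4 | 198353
SELECT name, hire_year FROM employees WHERE hire_year >= 2019

Execution result:
name | hire_year
Leo Williams | 2020
Leo Davis | 2020
Henry Wilson | 2019
Grace Williams | 2019
Carol Martinez | 2022
Sam Jones | 2021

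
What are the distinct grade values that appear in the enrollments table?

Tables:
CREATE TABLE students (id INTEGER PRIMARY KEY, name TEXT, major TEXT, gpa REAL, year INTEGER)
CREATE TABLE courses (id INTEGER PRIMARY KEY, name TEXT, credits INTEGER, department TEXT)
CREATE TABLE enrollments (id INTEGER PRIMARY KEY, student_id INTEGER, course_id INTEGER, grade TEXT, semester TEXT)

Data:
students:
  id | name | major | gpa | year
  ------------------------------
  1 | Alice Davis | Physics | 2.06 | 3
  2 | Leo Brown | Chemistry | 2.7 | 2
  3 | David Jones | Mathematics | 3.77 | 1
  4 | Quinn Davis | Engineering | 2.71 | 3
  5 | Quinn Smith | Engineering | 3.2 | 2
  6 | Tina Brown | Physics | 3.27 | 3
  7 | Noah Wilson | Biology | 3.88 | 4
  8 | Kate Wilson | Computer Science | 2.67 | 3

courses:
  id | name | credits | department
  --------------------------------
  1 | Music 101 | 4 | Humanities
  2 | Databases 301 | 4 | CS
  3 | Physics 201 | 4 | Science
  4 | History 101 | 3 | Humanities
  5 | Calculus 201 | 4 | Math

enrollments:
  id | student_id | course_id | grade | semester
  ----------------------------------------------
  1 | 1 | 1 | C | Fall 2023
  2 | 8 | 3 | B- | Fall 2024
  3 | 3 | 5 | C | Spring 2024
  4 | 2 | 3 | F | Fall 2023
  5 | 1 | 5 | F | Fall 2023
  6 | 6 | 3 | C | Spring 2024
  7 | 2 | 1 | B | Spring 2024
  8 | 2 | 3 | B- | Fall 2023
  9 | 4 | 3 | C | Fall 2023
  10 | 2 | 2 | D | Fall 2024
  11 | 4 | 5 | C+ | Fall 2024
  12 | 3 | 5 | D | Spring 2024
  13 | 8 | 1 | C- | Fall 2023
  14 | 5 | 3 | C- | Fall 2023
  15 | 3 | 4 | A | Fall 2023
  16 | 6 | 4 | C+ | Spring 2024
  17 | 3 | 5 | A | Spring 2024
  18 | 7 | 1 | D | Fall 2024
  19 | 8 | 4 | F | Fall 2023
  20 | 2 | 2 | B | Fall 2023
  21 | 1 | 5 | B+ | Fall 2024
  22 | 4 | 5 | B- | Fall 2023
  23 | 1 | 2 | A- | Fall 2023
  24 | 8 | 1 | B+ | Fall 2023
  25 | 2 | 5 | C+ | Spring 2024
SELECT DISTINCT grade FROM enrollments

Execution result:
grade
C
B-
F
B
D
C+
C-
A
B+
A-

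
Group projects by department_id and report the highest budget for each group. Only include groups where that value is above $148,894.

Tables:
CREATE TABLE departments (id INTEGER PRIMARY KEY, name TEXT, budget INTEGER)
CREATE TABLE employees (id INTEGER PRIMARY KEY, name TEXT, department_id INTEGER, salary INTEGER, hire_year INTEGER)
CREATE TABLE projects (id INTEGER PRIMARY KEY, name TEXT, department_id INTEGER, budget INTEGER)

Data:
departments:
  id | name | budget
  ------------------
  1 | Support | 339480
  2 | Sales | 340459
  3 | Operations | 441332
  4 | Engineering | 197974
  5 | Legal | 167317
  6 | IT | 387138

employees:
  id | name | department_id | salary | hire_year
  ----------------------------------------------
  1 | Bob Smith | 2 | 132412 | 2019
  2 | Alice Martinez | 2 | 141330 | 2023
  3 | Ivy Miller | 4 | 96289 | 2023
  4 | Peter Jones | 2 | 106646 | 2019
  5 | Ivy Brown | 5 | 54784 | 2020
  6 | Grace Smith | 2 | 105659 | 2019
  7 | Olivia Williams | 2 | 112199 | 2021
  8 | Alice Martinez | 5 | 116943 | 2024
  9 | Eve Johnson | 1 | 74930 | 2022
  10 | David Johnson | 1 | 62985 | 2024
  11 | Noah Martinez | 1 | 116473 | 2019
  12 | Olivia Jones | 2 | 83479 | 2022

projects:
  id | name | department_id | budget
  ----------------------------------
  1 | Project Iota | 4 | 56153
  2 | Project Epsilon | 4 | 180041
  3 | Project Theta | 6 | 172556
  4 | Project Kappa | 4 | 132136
SELECT department_id, MAX(budget) AS max_budget FROM projects GROUP BY department_id HAVING MAX(budget) > 148894

Execution result:
department_id | max_budget
4 | 180041
6 | 172556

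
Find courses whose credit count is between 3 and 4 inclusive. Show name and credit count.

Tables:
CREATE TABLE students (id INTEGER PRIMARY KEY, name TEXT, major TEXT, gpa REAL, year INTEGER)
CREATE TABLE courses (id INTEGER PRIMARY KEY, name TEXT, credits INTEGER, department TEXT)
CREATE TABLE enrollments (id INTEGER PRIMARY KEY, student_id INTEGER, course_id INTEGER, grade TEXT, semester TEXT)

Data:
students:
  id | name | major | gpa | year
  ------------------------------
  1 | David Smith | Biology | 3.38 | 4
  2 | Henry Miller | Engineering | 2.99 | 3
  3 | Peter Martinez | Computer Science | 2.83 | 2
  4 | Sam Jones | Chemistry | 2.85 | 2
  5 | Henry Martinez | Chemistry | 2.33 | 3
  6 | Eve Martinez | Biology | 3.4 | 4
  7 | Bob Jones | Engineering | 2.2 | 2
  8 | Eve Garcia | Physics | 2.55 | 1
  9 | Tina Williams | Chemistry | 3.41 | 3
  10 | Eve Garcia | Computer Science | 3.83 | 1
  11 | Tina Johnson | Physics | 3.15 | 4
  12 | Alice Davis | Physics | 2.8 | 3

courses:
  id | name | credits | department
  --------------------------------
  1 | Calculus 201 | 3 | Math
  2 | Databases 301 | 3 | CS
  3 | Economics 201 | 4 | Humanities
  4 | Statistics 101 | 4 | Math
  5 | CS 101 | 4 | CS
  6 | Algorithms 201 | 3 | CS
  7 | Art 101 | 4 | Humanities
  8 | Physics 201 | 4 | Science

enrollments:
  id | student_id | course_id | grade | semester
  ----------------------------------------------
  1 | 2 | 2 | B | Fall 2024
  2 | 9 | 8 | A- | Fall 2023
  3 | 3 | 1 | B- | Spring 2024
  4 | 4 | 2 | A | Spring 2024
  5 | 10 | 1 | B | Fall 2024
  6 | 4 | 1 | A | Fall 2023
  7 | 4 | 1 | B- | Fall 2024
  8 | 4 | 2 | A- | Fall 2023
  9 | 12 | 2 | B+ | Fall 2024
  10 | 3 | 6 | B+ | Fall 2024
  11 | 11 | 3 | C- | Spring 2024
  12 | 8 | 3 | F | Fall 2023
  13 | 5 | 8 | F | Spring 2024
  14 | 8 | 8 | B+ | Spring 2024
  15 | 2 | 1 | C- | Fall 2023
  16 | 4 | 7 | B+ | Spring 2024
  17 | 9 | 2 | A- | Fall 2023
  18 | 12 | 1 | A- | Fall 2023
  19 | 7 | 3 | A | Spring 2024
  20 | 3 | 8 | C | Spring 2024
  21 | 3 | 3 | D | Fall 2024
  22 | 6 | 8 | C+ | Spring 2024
SELECT name, credits FROM courses WHERE credits BETWEEN 3 AND 4

Execution result:
name | credits
Calculus 201 | 3
Databases 301 | 3
Economics 201 | 4
Statistics 101 | 4
CS 101 | 4
Algorithms 201 | 3
Art 101 | 4
Physics 201 | 4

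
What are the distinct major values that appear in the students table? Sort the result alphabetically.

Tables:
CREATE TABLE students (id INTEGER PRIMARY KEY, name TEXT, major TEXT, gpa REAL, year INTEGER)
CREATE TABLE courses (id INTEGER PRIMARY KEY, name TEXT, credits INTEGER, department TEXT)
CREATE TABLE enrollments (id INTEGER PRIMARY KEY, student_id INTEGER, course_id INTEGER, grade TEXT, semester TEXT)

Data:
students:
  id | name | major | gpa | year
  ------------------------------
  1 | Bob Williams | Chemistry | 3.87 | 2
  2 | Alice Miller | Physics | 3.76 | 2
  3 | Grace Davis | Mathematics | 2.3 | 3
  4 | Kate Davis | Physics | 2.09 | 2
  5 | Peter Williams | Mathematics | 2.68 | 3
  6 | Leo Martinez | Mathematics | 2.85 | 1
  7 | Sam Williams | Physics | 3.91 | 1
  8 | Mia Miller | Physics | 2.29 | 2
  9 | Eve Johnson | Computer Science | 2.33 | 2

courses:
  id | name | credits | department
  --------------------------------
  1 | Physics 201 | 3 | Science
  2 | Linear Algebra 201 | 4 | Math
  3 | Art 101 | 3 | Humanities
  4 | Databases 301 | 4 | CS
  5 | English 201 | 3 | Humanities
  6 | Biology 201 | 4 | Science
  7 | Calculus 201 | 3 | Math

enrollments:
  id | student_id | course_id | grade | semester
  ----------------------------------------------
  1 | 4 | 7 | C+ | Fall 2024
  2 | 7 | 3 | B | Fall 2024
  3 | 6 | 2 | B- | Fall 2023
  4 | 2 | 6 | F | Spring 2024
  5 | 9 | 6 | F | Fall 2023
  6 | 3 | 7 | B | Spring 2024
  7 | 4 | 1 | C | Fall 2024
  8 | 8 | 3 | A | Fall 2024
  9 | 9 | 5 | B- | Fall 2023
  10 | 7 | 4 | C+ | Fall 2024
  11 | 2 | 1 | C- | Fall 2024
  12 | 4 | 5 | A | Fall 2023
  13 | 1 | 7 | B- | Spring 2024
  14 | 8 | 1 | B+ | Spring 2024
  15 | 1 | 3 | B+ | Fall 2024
SELECT DISTINCT major FROM students ORDER BY major

Execution result:
major
Chemistry
Computer Science
Mathematics
Physics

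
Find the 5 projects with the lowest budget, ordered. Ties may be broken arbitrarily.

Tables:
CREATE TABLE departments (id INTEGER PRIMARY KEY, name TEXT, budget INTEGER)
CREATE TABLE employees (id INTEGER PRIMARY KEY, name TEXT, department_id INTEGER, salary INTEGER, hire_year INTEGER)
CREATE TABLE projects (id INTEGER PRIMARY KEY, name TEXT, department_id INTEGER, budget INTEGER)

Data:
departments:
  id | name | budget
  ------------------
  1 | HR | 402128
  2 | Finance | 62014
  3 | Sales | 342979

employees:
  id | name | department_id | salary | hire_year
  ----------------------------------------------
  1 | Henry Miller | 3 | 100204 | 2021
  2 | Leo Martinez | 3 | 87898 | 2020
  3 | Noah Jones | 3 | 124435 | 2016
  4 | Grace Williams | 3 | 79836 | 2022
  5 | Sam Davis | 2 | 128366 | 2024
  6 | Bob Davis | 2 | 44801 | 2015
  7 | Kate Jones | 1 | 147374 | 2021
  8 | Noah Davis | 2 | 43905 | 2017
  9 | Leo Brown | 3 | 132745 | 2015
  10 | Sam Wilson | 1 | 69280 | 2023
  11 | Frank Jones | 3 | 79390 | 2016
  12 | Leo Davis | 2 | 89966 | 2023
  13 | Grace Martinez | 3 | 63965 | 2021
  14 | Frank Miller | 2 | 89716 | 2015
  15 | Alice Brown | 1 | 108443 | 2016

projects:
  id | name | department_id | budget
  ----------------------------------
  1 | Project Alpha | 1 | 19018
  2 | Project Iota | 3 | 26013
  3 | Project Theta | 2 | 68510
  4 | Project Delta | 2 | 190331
SELECT name, budget FROM projects ORDER BY budget ASC LIMIT 5

Execution result:
name | budget
Project Alpha | 19018
Project Iota | 26013
Project Theta | 68510
Project Delta | 190331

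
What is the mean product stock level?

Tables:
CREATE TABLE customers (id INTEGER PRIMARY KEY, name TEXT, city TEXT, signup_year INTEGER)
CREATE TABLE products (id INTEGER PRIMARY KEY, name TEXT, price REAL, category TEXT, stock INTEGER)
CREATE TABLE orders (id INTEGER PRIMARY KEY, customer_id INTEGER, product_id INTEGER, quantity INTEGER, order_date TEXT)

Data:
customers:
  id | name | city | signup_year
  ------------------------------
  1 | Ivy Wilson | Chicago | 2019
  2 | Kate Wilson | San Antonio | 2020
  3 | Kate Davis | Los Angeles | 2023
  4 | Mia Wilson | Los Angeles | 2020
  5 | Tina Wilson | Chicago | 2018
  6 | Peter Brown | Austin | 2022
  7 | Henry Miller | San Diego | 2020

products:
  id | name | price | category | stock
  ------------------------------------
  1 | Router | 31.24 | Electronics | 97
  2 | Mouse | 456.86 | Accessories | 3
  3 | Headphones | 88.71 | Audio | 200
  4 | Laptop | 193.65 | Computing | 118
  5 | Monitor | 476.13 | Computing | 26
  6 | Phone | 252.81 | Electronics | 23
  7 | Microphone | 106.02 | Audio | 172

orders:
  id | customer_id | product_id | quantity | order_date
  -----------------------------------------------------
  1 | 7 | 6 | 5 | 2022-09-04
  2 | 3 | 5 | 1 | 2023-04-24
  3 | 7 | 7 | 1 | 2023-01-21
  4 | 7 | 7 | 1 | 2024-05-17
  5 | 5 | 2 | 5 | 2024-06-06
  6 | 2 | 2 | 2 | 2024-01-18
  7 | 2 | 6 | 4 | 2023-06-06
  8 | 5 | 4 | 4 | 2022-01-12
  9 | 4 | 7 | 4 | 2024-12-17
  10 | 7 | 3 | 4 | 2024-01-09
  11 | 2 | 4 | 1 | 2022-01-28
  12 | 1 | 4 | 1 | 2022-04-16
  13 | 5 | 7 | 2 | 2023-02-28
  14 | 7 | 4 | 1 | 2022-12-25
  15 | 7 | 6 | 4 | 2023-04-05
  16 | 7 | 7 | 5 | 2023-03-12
SELECT AVG(stock) FROM products

Execution result:
91.29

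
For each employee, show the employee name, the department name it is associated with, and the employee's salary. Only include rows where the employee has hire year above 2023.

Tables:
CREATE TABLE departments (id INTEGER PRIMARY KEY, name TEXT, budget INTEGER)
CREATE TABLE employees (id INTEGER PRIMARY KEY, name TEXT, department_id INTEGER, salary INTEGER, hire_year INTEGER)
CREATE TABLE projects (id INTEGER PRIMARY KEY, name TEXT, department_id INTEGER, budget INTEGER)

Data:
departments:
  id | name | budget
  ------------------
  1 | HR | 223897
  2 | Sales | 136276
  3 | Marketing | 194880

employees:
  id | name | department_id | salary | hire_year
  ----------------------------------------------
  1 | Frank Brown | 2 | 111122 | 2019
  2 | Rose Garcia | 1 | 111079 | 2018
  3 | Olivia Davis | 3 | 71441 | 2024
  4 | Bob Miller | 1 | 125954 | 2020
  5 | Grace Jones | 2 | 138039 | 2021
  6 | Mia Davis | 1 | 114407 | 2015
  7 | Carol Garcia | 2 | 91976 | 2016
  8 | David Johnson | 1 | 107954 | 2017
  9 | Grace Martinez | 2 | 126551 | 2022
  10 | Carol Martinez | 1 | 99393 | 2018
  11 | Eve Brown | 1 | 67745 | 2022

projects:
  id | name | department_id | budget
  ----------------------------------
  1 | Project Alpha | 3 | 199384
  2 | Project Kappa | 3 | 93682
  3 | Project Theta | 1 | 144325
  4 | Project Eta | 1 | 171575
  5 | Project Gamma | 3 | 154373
SELECT c.name, p.name AS department, c.salary FROM employees c JOIN departments p ON c.department_id = p.id WHERE c.hire_year > 2023

Execution result:
name | department | salary
Olivia Davis | Marketing | 71441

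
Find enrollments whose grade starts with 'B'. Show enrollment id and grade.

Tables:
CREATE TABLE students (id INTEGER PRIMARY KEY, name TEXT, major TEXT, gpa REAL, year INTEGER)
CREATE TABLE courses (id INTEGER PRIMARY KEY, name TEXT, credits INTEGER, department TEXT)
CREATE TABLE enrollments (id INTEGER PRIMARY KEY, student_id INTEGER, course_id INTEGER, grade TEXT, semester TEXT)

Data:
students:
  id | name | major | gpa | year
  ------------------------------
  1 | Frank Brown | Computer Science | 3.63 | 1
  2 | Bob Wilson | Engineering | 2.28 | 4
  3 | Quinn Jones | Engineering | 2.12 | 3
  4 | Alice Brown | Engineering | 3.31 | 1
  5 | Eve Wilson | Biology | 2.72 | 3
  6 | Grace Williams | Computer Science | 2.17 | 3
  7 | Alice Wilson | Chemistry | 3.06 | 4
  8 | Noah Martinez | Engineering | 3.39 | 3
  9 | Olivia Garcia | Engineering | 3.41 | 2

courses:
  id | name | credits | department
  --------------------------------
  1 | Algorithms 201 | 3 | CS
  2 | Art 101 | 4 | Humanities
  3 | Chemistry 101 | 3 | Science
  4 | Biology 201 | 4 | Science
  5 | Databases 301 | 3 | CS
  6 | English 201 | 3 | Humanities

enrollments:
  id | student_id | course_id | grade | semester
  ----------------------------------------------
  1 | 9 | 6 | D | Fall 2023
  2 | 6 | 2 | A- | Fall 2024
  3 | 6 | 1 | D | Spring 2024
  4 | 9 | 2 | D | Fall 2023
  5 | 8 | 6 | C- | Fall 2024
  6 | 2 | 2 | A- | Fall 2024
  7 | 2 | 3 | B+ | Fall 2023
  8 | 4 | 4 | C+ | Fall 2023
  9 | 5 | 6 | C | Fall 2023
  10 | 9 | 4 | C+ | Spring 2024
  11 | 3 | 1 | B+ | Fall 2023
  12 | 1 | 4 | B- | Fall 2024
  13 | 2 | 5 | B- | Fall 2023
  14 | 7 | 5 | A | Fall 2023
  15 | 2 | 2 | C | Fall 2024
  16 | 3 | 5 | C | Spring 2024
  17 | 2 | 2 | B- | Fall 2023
SELECT id, grade FROM enrollments WHERE grade LIKE 'B%'

Execution result:
id | grade
7 | B+
11 | B+
12 | B-
13 | B-
17 | B-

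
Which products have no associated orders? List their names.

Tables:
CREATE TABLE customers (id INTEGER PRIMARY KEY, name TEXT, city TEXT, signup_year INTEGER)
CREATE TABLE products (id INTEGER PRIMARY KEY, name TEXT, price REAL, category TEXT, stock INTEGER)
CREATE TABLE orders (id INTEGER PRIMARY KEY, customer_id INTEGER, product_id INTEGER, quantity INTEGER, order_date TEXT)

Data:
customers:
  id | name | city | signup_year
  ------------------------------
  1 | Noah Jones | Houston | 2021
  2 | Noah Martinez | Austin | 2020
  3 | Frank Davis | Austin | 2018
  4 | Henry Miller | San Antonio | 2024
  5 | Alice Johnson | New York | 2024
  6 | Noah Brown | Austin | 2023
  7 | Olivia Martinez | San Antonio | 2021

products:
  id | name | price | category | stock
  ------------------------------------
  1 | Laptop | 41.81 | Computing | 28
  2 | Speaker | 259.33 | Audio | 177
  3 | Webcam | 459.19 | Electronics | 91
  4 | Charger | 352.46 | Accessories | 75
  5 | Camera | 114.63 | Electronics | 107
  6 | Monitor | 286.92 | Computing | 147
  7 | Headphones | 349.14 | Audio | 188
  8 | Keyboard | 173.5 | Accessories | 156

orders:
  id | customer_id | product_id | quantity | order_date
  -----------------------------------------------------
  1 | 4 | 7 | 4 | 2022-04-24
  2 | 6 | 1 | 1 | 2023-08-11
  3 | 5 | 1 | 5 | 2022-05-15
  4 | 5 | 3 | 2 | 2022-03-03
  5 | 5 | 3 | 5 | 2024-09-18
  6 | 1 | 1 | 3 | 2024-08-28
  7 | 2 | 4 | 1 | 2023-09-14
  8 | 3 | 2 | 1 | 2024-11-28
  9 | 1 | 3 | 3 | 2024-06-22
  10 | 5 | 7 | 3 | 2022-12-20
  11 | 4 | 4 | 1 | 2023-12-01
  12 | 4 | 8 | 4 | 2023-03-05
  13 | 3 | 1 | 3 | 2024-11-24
SELECT p.name FROM products p LEFT JOIN orders c ON c.product_id = p.id WHERE c.id IS NULL

Execution result:
name
Camera
Monitor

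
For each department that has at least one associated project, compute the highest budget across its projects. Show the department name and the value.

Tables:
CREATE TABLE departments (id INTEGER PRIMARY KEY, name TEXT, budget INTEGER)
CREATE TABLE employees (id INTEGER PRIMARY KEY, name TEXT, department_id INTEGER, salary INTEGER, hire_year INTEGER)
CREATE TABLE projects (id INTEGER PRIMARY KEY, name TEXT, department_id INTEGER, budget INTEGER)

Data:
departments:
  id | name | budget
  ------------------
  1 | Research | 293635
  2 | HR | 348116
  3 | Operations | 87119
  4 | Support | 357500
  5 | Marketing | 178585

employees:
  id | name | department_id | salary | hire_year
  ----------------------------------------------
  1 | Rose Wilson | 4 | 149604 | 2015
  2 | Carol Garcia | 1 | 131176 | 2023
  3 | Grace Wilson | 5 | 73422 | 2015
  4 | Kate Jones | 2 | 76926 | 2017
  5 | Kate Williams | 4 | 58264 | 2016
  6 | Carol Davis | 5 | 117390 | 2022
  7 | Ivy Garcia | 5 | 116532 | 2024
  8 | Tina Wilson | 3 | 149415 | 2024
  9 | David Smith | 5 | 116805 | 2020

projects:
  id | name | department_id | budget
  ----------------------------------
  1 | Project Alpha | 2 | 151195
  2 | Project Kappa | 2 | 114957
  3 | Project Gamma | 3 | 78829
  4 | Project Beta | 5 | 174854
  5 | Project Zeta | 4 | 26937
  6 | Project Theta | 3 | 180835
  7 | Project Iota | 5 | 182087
SELECT p.name, MAX(c.budget) AS max_budget FROM projects c JOIN departments p ON c.department_id = p.id GROUP BY p.id, p.name

Execution result:
name | max_budget
HR | 151195
Operations | 180835
Support | 26937
Marketing | 182087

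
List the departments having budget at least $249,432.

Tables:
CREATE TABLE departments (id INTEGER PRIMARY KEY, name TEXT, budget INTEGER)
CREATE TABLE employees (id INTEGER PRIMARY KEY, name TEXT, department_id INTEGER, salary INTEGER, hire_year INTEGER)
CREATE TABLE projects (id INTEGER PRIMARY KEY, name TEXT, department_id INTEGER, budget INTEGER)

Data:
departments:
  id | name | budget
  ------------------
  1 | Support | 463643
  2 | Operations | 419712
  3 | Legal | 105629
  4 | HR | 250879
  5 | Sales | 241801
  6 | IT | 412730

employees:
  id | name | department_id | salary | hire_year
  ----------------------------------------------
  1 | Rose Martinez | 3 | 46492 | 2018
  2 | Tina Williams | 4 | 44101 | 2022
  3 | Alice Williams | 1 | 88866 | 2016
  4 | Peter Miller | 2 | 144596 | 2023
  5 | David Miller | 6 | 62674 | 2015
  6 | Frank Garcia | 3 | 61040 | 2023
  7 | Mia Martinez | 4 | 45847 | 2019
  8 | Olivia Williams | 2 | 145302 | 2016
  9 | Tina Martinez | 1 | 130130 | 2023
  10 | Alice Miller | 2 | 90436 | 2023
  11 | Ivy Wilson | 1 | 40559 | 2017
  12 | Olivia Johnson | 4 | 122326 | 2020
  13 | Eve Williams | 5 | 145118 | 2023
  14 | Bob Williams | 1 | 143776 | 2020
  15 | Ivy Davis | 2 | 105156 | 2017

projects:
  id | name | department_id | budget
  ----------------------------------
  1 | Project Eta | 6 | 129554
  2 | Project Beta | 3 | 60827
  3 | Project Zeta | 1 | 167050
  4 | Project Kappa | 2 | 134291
SELECT name, budget FROM departments WHERE budget >= 249432

Execution result:
name | budget
Support | 463643
Operations | 419712
HR | 250879
IT | 412730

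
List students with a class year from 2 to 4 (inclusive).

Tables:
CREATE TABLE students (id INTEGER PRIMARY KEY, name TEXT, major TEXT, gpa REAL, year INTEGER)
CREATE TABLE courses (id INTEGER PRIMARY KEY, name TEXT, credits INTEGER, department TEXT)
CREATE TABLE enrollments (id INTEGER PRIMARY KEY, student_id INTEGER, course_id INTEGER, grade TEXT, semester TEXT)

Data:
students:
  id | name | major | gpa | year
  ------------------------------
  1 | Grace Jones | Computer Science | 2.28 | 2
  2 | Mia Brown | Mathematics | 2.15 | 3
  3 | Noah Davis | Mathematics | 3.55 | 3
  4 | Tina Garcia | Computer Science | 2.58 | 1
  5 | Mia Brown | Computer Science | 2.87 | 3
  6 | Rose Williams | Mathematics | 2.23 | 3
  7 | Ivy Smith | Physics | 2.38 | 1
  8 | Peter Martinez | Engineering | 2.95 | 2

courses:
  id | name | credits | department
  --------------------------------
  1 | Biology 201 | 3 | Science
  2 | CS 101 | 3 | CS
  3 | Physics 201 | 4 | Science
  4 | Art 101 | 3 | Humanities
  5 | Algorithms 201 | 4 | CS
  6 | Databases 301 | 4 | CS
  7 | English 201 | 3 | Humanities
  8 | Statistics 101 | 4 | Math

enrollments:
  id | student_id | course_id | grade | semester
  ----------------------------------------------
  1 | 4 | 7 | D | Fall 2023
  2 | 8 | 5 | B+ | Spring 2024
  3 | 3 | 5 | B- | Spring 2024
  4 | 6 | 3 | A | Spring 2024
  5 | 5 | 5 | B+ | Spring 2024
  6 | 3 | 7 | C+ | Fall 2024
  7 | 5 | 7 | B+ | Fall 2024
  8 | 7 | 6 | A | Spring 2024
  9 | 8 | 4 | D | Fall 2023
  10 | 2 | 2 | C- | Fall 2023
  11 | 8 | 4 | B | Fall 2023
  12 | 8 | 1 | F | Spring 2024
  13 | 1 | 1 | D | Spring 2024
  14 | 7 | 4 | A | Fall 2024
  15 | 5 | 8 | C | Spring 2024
SELECT name, year FROM students WHERE year BETWEEN 2 AND 4

Execution result:
name | year
Grace Jones | 2
Mia Brown | 3
Noah Davis | 3
Mia Brown | 3
Rose Williams | 3
Peter Martinez | 2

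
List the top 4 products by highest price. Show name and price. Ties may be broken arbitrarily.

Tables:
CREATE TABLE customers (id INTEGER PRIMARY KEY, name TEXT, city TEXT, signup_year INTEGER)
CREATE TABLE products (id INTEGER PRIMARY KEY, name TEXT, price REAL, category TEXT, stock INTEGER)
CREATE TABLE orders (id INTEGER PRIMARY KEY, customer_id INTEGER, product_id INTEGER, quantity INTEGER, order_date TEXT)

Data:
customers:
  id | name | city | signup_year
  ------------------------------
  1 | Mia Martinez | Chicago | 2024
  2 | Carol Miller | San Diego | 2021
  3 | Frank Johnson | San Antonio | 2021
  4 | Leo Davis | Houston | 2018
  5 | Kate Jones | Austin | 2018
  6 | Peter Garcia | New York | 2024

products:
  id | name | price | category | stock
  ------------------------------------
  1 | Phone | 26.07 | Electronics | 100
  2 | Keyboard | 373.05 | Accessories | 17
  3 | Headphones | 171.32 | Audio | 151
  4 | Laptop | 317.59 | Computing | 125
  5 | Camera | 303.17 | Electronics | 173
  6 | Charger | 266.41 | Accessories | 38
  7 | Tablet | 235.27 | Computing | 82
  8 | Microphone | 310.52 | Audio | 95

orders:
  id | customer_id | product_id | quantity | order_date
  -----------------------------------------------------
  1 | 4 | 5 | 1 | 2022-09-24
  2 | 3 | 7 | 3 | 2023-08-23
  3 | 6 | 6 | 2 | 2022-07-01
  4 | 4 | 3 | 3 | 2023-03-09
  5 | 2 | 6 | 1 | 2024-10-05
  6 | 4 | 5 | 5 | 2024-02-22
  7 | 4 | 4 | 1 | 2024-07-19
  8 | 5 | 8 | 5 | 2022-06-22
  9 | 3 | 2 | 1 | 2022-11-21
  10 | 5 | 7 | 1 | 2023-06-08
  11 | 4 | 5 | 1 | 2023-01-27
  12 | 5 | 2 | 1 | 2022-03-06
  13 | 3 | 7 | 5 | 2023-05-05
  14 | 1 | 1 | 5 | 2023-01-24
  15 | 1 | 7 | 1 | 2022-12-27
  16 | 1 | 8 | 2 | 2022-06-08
SELECT name, price FROM products ORDER BY price DESC LIMIT 4

Execution result:
name | price
Keyboard | 373.05
Laptop | 317.59
Microphone | 310.52
Camera | 303.17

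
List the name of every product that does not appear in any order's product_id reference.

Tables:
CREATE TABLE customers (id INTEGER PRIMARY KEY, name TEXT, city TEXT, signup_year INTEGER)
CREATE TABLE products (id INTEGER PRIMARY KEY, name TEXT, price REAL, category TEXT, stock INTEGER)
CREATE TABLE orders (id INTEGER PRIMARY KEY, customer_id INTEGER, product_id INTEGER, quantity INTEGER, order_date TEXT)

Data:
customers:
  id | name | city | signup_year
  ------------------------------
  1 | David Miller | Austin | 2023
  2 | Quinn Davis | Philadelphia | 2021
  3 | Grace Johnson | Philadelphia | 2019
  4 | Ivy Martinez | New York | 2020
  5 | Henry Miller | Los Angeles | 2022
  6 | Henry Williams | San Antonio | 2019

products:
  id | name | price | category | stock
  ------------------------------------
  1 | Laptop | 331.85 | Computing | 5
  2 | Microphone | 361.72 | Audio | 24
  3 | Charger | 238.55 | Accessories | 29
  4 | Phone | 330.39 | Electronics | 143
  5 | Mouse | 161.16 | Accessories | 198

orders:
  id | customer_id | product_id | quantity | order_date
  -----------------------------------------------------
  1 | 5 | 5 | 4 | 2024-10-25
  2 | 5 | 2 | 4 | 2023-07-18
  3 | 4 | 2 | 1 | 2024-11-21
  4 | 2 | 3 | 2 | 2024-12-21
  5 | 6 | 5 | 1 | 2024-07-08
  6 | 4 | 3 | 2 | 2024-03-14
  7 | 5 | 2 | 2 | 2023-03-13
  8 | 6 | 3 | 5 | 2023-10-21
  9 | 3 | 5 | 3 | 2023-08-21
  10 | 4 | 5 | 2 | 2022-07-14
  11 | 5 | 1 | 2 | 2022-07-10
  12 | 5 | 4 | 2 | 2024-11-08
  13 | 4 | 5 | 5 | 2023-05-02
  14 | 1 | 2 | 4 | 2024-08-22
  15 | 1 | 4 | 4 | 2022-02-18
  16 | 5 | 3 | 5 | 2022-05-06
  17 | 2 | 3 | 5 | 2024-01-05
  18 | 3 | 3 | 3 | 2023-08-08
SELECT p.name FROM products p LEFT JOIN orders c ON c.product_id = p.id WHERE c.id IS NULL

Execution result:
(no rows)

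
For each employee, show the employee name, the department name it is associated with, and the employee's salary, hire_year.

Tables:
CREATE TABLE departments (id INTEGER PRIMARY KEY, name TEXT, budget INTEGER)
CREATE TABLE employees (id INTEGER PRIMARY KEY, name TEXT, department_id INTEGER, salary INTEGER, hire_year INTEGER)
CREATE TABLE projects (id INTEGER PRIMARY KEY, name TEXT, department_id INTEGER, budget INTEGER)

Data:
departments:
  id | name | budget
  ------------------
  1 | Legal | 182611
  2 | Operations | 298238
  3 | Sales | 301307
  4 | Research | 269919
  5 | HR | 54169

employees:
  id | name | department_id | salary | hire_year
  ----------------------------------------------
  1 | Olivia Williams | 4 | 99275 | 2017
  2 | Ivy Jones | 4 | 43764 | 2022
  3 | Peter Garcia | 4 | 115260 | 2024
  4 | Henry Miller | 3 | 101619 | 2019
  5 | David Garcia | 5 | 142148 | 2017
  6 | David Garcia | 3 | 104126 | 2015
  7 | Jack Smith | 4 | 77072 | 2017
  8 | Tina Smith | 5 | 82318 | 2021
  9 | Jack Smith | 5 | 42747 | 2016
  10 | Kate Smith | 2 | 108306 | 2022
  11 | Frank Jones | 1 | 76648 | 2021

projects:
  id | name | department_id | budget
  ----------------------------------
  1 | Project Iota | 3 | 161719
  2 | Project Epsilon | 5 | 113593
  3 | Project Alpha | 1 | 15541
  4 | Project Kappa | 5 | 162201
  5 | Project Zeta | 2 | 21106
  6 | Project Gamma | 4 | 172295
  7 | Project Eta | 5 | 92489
SELECT c.name, p.name AS department, c.salary, c.hire_year FROM employees c JOIN departments p ON c.department_id = p.id

Execution result:
name | department | salary | hire_year
Olivia Williams | Research | 99275 | 2017
Ivy Jones | Research | 43764 | 2022
Peter Garcia | Research | 115260 | 2024
Henry Miller | Sales | 101619 | 2019
David Garcia | HR | 142148 | 2017
David Garcia | Sales | 104126 | 2015
Jack Smith | Research | 77072 | 2017
Tina Smith | HR | 82318 | 2021
Jack Smith | HR | 42747 | 2016
Kate Smith | Operations | 108306 | 2022
Frank Jones | Legal | 76648 | 2021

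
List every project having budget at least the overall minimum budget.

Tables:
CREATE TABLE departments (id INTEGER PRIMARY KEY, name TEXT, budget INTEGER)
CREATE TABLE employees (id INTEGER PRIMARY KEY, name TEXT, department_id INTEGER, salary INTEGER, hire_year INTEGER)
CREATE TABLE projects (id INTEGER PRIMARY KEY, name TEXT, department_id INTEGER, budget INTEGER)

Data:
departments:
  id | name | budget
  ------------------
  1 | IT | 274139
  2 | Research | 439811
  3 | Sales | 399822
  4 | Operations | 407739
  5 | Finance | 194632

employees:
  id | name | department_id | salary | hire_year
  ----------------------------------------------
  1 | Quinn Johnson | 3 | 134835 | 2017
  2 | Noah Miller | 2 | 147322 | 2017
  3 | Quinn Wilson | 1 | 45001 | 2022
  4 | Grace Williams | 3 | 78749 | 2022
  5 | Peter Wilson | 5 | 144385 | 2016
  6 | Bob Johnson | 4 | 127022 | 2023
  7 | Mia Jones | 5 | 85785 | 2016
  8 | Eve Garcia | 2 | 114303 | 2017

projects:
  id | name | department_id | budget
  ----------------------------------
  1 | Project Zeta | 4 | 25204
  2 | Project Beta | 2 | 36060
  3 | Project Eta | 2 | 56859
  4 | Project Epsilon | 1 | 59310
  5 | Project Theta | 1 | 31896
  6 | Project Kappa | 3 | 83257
SELECT name, budget FROM projects WHERE budget >= (SELECT MIN(budget) FROM projects)

Execution result:
name | budget
Project Zeta | 25204
Project Beta | 36060
Project Eta | 56859
Project Epsilon | 59310
Project Theta | 31896
Project Kappa | 83257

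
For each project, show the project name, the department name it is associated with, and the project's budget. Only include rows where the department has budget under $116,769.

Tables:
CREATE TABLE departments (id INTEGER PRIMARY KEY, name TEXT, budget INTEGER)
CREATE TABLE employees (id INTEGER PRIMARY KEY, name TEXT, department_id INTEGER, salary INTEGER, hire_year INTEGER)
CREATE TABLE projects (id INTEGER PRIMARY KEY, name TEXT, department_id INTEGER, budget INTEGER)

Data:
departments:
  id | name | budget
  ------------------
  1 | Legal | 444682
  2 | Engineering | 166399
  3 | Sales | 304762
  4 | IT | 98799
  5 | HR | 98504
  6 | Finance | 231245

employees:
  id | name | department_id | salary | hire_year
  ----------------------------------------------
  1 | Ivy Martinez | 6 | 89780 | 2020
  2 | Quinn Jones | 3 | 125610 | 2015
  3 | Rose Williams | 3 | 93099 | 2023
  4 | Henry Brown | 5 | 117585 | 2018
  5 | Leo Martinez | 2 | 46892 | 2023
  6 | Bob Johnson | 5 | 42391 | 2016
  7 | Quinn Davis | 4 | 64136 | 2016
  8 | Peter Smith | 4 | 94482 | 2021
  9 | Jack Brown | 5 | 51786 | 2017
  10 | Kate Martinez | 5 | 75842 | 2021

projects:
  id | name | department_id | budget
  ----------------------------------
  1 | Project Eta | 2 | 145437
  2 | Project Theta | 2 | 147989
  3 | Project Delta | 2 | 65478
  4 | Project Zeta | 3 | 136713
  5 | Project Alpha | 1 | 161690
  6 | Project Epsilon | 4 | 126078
SELECT c.name, p.name AS department, c.budget FROM projects c JOIN departments p ON c.department_id = p.id WHERE p.budget < 116769

Execution result:
name | department | budget
Project Epsilon | IT | 126078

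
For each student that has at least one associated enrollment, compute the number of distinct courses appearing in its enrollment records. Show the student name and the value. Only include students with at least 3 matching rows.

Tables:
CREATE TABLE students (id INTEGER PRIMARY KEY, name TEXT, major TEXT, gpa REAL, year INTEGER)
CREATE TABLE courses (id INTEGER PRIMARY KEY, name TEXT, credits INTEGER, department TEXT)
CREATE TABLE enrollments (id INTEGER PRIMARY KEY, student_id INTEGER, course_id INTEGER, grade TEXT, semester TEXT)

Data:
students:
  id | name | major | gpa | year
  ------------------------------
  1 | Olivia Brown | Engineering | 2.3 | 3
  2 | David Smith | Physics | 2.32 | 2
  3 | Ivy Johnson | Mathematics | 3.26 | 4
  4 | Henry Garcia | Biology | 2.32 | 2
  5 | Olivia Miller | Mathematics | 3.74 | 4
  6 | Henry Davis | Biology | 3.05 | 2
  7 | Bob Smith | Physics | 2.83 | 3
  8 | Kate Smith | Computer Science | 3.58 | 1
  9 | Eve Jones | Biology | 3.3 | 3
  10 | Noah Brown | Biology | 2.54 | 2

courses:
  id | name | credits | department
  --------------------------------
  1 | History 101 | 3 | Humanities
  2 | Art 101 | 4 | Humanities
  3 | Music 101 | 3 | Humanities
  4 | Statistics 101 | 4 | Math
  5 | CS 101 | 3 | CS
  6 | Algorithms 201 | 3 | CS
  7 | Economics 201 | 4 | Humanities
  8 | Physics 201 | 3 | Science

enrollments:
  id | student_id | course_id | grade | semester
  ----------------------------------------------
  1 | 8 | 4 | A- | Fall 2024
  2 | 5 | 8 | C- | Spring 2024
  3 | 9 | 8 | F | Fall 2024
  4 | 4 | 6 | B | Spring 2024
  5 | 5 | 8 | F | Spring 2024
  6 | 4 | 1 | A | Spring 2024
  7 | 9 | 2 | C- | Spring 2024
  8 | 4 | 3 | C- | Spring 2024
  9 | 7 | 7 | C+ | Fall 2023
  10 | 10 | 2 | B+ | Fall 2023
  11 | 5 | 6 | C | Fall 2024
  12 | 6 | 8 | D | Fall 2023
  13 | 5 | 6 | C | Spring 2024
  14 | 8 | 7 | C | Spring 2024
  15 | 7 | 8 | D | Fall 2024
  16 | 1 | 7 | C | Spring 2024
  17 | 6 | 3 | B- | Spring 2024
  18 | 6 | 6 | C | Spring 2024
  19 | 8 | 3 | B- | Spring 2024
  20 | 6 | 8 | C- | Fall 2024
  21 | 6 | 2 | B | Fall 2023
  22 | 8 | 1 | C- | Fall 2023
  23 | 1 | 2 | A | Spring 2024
SELECT p.name, COUNT(DISTINCT c.course_id) AS distinct_course_count FROM enrollments c JOIN students p ON c.student_id = p.id GROUP BY p.id, p.name HAVING COUNT(*) >= 3

Execution result:
name | distinct_course_count
Henry Garcia | 3
Olivia Miller | 2
Henry Davis | 4
Kate Smith | 4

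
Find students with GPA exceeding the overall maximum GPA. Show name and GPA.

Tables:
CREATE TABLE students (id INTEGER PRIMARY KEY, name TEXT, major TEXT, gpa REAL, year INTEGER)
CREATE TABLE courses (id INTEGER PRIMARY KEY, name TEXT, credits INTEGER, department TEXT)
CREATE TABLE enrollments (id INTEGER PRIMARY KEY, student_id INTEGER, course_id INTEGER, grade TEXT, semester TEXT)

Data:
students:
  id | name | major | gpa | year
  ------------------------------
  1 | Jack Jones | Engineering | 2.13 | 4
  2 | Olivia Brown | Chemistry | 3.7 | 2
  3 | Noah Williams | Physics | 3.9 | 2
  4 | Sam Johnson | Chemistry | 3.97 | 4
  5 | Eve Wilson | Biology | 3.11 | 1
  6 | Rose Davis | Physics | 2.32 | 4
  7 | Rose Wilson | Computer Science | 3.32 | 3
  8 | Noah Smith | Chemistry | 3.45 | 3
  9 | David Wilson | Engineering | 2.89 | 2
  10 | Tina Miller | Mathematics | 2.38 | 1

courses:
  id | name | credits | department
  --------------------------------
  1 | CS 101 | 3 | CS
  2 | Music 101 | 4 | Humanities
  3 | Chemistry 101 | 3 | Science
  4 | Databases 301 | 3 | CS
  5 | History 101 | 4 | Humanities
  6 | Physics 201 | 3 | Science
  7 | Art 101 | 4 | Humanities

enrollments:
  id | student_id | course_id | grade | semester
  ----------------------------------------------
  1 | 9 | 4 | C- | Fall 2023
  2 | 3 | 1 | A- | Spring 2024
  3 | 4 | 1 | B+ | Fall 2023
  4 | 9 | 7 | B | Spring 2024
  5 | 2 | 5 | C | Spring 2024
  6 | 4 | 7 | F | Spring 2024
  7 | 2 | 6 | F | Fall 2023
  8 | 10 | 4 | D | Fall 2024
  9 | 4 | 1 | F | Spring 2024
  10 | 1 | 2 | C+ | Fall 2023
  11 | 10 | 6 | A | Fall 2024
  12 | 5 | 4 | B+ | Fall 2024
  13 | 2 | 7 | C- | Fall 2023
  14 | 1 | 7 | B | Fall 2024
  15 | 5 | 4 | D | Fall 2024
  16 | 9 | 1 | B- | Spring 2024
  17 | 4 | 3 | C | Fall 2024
SELECT name, gpa FROM students WHERE gpa > (SELECT MAX(gpa) FROM students)

Execution result:
(no rows)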